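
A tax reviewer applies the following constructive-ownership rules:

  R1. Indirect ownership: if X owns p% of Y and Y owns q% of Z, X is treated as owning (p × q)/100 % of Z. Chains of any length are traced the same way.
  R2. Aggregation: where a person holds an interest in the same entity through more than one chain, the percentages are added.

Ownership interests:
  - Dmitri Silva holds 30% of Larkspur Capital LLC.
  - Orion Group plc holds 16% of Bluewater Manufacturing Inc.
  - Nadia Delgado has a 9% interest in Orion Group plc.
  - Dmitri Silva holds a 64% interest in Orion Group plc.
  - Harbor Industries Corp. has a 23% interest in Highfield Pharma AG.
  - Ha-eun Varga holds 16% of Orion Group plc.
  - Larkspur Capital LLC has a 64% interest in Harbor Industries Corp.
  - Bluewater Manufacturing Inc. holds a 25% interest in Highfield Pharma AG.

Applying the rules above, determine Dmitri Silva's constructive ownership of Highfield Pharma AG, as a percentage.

6.976%

Chain via Orion Group plc → Bluewater Manufacturing Inc. (R1): 64% × 16% × 25% = 2.56% of Highfield Pharma AG.
Chain via Larkspur Capital LLC → Harbor Industries Corp. (R1): 30% × 64% × 23% = 4.416% of Highfield Pharma AG.
Aggregating (R2): 2.56% + 4.416% = 6.976%.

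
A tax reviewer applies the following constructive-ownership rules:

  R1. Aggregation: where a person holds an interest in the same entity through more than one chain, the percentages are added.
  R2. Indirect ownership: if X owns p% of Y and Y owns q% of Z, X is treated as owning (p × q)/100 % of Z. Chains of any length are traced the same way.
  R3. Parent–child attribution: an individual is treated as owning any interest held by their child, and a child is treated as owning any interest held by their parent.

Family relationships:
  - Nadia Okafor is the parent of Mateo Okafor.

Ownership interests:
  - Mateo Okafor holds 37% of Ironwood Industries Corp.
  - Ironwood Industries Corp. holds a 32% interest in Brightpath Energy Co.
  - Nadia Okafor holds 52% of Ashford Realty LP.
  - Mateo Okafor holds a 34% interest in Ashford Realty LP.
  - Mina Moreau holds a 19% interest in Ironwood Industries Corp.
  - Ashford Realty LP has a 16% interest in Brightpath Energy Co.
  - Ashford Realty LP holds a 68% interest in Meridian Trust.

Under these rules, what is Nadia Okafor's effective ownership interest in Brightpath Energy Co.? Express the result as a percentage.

25.6%

By parent–child attribution (R3), Nadia Okafor is treated as also owning Mateo Okafor's interest in Ashford Realty LP, giving 52% + 34% = 86%.
By parent–child attribution (R3), Nadia Okafor is treated as owning Mateo Okafor's 37% interest in Ironwood Industries Corp.
Chain via Ashford Realty LP (R2): 86% × 16% = 13.76% of Brightpath Energy Co.
Chain via Ironwood Industries Corp. (R2): 37% × 32% = 11.84% of Brightpath Energy Co.
Aggregating (R1): 13.76% + 11.84% = 25.6%.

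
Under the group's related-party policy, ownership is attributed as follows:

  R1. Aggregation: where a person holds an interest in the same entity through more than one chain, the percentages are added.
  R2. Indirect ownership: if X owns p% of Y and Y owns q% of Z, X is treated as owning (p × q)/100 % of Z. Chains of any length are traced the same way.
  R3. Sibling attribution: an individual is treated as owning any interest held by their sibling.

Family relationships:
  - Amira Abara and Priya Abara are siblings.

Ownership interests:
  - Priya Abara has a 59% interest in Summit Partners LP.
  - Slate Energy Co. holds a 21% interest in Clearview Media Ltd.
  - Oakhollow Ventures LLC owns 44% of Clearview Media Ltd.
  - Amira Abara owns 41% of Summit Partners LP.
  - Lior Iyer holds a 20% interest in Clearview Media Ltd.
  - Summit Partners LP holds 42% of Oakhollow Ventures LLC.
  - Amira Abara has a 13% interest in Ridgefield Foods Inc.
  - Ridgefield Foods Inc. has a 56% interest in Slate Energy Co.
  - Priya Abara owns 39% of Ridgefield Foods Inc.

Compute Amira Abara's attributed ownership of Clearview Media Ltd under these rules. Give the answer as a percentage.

24.5952%

By sibling attribution (R3), Amira Abara is treated as also owning Priya Abara's interest in Summit Partners LP, giving 41% + 59% = 100%.
By sibling attribution (R3), Amira Abara is treated as also owning Priya Abara's interest in Ridgefield Foods Inc, giving 13% + 39% = 52%.
Chain via Summit Partners LP → Oakhollow Ventures LLC (R2): 100% × 42% × 44% = 18.48% of Clearview Media Ltd.
Chain via Ridgefield Foods Inc. → Slate Energy Co. (R2): 52% × 56% × 21% = 6.1152% of Clearview Media Ltd.
Aggregating (R1): 18.48% + 6.1152% = 24.5952%.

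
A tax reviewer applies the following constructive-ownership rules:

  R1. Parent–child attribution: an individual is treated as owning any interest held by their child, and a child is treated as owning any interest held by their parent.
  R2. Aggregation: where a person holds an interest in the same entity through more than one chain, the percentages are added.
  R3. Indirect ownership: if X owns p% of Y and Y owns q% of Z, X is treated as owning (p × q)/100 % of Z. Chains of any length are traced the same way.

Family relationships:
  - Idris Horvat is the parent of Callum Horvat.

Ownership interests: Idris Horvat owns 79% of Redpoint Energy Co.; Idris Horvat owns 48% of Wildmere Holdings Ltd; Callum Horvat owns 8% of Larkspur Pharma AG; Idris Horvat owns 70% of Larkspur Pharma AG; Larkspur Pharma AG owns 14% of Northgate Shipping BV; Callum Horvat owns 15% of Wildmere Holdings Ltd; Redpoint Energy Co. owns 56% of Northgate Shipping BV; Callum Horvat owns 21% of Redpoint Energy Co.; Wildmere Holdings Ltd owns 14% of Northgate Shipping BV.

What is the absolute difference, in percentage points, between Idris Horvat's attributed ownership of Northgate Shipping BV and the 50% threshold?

By parent–child attribution (R1), Idris Horvat is treated as also owning Callum Horvat's interest in Larkspur Pharma AG, giving 70% + 8% = 78%.
By parent–child attribution (R1), Idris Horvat is treated as also owning Callum Horvat's interest in Wildmere Holdings Ltd, giving 48% + 15% = 63%.
By parent–child attribution (R1), Idris Horvat is treated as also owning Callum Horvat's interest in Redpoint Energy Co, giving 79% + 21% = 100%.
Chain via Larkspur Pharma AG (R3): 78% × 14% = 10.92% of Northgate Shipping BV.
Chain via Wildmere Holdings Ltd (R3): 63% × 14% = 8.82% of Northgate Shipping BV.
Chain via Redpoint Energy Co. (R3): 100% × 56% = 56% of Northgate Shipping BV.
Aggregating (R2): 10.92% + 8.82% + 56% = 75.74%.
75.74% exceeds the 50% threshold by 25.74 percentage points.

25.74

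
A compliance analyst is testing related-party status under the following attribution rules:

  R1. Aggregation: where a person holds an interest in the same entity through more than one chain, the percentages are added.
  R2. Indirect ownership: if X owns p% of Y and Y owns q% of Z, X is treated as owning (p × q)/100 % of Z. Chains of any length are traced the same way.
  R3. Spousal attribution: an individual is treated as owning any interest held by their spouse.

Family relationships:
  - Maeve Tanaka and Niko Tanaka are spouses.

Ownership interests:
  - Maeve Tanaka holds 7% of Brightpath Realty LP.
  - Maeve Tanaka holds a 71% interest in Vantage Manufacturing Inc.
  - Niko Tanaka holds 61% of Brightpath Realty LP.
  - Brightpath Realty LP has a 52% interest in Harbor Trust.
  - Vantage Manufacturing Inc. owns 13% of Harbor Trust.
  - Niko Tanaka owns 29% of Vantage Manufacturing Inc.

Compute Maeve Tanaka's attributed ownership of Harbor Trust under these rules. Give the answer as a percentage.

48.36%

By spousal attribution (R3), Maeve Tanaka is treated as also owning Niko Tanaka's interest in Vantage Manufacturing Inc, giving 71% + 29% = 100%.
By spousal attribution (R3), Maeve Tanaka is treated as also owning Niko Tanaka's interest in Brightpath Realty LP, giving 7% + 61% = 68%.
Chain via Vantage Manufacturing Inc. (R2): 100% × 13% = 13% of Harbor Trust.
Chain via Brightpath Realty LP (R2): 68% × 52% = 35.36% of Harbor Trust.
Aggregating (R1): 13% + 35.36% = 48.36%.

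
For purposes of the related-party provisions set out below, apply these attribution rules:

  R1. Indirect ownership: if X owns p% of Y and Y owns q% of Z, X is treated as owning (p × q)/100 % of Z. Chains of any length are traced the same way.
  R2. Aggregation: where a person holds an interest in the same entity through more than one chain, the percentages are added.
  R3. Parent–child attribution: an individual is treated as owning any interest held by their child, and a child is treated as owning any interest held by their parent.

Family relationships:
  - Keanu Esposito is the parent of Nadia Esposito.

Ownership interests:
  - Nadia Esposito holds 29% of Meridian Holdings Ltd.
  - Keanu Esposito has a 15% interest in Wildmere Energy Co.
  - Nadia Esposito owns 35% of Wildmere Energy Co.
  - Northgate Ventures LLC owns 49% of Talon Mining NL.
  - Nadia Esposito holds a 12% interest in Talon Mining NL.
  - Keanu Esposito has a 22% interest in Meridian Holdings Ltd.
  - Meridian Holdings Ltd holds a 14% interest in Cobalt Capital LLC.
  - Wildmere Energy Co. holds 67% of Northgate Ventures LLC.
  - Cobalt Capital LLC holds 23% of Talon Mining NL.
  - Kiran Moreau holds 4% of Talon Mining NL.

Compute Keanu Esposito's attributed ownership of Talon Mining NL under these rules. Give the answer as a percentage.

30.0572%

By parent–child attribution (R3), Keanu Esposito is treated as also owning Nadia Esposito's interest in Meridian Holdings Ltd, giving 22% + 29% = 51%.
By parent–child attribution (R3), Keanu Esposito is treated as also owning Nadia Esposito's interest in Wildmere Energy Co, giving 15% + 35% = 50%.
By parent–child attribution (R3), Keanu Esposito is treated as owning Nadia Esposito's 12% interest in Talon Mining NL.
Chain via Meridian Holdings Ltd → Cobalt Capital LLC (R1): 51% × 14% × 23% = 1.6422% of Talon Mining NL.
Chain via Wildmere Energy Co. → Northgate Ventures LLC (R1): 50% × 67% × 49% = 16.415% of Talon Mining NL.
Direct interest in Talon Mining NL: 12%.
Aggregating (R2): 1.6422% + 16.415% + 12% = 30.0572%.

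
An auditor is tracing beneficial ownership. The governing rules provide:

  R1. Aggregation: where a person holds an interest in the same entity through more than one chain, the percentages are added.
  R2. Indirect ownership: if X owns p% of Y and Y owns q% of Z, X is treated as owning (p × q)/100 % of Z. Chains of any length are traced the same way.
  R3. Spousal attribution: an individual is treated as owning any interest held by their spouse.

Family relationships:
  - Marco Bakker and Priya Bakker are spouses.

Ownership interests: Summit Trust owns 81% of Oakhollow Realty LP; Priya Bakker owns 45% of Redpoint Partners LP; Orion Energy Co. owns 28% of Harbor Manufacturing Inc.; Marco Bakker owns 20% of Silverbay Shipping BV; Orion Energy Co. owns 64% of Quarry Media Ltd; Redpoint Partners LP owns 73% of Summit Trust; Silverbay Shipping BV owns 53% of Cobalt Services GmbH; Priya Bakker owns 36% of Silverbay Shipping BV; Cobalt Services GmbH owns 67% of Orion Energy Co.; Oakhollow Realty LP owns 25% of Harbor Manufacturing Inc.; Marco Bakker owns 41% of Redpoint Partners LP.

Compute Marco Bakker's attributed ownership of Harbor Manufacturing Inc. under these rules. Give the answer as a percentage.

18.280918%

By spousal attribution (R3), Marco Bakker is treated as also owning Priya Bakker's interest in Silverbay Shipping BV, giving 20% + 36% = 56%.
By spousal attribution (R3), Marco Bakker is treated as also owning Priya Bakker's interest in Redpoint Partners LP, giving 41% + 45% = 86%.
Chain via Silverbay Shipping BV → Cobalt Services GmbH → Orion Energy Co. (R2): 56% × 53% × 67% × 28% = 5.567968% of Harbor Manufacturing Inc.
Chain via Redpoint Partners LP → Summit Trust → Oakhollow Realty LP (R2): 86% × 73% × 81% × 25% = 12.71295% of Harbor Manufacturing Inc.
Aggregating (R1): 5.567968% + 12.71295% = 18.280918%.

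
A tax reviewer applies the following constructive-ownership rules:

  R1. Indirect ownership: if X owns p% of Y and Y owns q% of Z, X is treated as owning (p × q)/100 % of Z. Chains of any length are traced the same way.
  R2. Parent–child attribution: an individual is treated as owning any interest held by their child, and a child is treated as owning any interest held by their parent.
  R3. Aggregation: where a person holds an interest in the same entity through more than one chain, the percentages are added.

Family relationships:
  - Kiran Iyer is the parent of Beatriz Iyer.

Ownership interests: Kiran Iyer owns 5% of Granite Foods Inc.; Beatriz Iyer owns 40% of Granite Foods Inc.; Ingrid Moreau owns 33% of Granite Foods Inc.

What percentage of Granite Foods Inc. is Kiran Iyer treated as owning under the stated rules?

45%

By parent–child attribution (R2), Kiran Iyer is treated as also owning Beatriz Iyer's interest in Granite Foods Inc, giving 5% + 40% = 45%.
Direct interest in Granite Foods Inc: 45%.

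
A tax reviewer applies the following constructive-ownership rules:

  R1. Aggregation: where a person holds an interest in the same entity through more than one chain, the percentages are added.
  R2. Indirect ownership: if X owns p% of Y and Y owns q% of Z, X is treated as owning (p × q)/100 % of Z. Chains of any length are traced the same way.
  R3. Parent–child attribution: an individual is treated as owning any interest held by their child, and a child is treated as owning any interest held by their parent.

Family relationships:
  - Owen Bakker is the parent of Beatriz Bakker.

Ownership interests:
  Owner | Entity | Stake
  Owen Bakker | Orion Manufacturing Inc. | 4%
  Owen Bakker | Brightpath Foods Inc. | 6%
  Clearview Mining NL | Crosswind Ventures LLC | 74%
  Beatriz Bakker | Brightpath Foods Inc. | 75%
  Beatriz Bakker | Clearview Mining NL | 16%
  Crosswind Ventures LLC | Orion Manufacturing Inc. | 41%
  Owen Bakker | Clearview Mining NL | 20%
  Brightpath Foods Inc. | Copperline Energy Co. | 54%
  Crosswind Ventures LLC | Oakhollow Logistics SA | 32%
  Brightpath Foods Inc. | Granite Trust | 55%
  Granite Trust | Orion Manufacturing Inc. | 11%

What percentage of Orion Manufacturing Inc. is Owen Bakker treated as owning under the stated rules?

19.8229%

By parent–child attribution (R3), Owen Bakker is treated as also owning Beatriz Bakker's interest in Brightpath Foods Inc, giving 6% + 75% = 81%.
By parent–child attribution (R3), Owen Bakker is treated as also owning Beatriz Bakker's interest in Clearview Mining NL, giving 20% + 16% = 36%.
Chain via Brightpath Foods Inc. → Granite Trust (R2): 81% × 55% × 11% = 4.9005% of Orion Manufacturing Inc.
Chain via Clearview Mining NL → Crosswind Ventures LLC (R2): 36% × 74% × 41% = 10.9224% of Orion Manufacturing Inc.
Direct interest in Orion Manufacturing Inc: 4%.
Aggregating (R1): 4.9005% + 10.9224% + 4% = 19.8229%.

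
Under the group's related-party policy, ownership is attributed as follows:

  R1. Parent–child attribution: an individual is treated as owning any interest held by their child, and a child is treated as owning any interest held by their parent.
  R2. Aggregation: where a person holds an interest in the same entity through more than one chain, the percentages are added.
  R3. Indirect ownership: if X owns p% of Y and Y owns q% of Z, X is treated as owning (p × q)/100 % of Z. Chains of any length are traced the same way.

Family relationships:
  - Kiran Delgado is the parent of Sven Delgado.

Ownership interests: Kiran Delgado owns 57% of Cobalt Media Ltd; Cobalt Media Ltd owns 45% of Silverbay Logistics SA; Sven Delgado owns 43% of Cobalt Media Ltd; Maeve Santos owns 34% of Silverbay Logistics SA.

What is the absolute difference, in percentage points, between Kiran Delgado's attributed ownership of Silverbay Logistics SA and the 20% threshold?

25

By parent–child attribution (R1), Kiran Delgado is treated as also owning Sven Delgado's interest in Cobalt Media Ltd, giving 57% + 43% = 100%.
Chain via Cobalt Media Ltd (R3): 100% × 45% = 45% of Silverbay Logistics SA.
45% exceeds the 20% threshold by 25 percentage points.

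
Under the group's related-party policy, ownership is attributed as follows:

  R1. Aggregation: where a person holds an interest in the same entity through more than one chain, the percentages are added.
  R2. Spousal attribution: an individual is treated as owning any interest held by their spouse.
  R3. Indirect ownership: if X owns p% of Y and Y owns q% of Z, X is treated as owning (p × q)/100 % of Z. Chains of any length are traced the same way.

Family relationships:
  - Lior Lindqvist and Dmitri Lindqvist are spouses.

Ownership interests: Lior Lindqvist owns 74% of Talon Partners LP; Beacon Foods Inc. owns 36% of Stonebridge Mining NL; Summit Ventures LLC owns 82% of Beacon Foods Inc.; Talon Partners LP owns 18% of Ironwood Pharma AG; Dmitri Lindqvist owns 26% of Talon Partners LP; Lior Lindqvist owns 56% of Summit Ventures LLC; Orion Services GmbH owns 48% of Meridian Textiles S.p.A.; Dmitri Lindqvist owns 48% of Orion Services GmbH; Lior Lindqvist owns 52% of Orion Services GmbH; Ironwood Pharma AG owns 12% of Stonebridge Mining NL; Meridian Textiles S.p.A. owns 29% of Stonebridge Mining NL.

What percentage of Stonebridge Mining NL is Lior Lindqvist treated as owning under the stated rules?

32.6112%

By spousal attribution (R2), Lior Lindqvist is treated as also owning Dmitri Lindqvist's interest in Talon Partners LP, giving 74% + 26% = 100%.
By spousal attribution (R2), Lior Lindqvist is treated as also owning Dmitri Lindqvist's interest in Orion Services GmbH, giving 52% + 48% = 100%.
Chain via Summit Ventures LLC → Beacon Foods Inc. (R3): 56% × 82% × 36% = 16.5312% of Stonebridge Mining NL.
Chain via Talon Partners LP → Ironwood Pharma AG (R3): 100% × 18% × 12% = 2.16% of Stonebridge Mining NL.
Chain via Orion Services GmbH → Meridian Textiles S.p.A. (R3): 100% × 48% × 29% = 13.92% of Stonebridge Mining NL.
Aggregating (R1): 16.5312% + 2.16% + 13.92% = 32.6112%.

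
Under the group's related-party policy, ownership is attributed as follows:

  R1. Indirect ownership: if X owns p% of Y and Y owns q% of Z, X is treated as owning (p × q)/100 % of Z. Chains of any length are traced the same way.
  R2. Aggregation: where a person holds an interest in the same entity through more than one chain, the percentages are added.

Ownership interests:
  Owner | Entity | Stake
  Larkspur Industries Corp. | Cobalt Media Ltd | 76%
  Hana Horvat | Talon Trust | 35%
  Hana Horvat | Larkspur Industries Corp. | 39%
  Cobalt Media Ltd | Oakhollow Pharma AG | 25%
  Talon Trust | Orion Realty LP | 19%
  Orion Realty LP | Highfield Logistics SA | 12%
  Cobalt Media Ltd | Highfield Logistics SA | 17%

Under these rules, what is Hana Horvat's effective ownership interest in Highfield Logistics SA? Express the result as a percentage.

5.8368%

Chain via Talon Trust → Orion Realty LP (R1): 35% × 19% × 12% = 0.798% of Highfield Logistics SA.
Chain via Larkspur Industries Corp. → Cobalt Media Ltd (R1): 39% × 76% × 17% = 5.0388% of Highfield Logistics SA.
Aggregating (R2): 0.798% + 5.0388% = 5.8368%.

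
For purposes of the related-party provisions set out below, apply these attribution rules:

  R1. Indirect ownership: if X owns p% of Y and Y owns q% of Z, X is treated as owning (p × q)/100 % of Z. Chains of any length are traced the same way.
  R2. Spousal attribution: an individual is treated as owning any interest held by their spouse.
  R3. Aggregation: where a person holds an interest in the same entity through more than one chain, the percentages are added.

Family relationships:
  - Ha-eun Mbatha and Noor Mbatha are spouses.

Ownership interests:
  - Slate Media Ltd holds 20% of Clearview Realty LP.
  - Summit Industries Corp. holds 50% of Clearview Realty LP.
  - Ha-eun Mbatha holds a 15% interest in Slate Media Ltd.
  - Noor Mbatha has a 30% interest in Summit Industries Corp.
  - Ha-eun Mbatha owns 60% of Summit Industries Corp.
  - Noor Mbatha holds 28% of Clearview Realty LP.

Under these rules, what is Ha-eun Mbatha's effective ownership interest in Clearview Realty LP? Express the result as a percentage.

By spousal attribution (R2), Ha-eun Mbatha is treated as also owning Noor Mbatha's interest in Summit Industries Corp, giving 60% + 30% = 90%.
By spousal attribution (R2), Ha-eun Mbatha is treated as owning Noor Mbatha's 28% interest in Clearview Realty LP.
Chain via Summit Industries Corp. (R1): 90% × 50% = 45% of Clearview Realty LP.
Chain via Slate Media Ltd (R1): 15% × 20% = 3% of Clearview Realty LP.
Direct interest in Clearview Realty LP: 28%.
Aggregating (R3): 45% + 3% + 28% = 76%.

76%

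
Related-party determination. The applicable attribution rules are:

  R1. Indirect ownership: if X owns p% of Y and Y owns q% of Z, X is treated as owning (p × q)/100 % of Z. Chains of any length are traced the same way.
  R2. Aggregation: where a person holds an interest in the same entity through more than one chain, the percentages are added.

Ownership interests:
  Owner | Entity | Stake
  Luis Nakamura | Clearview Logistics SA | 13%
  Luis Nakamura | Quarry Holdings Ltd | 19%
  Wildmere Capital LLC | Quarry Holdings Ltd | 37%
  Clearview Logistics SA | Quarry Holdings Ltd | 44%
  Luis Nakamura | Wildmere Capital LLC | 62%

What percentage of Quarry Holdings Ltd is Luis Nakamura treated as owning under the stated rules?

47.66%

Chain via Wildmere Capital LLC (R1): 62% × 37% = 22.94% of Quarry Holdings Ltd.
Chain via Clearview Logistics SA (R1): 13% × 44% = 5.72% of Quarry Holdings Ltd.
Direct interest in Quarry Holdings Ltd: 19%.
Aggregating (R2): 22.94% + 5.72% + 19% = 47.66%.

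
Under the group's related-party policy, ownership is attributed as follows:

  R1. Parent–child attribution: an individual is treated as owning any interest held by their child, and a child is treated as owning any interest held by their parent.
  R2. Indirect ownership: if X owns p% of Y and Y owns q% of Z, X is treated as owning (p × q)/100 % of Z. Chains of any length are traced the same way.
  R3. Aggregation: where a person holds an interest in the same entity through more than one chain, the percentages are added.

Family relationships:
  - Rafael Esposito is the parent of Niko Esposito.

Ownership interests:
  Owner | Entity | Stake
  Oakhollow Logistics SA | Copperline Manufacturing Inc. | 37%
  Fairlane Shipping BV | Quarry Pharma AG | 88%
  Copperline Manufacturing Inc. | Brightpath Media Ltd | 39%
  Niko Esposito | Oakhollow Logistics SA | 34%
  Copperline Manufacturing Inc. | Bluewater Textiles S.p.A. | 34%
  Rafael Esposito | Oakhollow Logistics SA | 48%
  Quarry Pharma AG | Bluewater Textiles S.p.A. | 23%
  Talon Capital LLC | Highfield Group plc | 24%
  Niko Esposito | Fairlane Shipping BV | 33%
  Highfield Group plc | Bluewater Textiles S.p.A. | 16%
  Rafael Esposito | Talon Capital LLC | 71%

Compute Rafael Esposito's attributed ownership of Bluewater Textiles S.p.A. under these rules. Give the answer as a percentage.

19.7212%

By parent–child attribution (R1), Rafael Esposito is treated as also owning Niko Esposito's interest in Oakhollow Logistics SA, giving 48% + 34% = 82%.
By parent–child attribution (R1), Rafael Esposito is treated as owning Niko Esposito's 33% interest in Fairlane Shipping BV.
Chain via Oakhollow Logistics SA → Copperline Manufacturing Inc. (R2): 82% × 37% × 34% = 10.3156% of Bluewater Textiles S.p.A.
Chain via Talon Capital LLC → Highfield Group plc (R2): 71% × 24% × 16% = 2.7264% of Bluewater Textiles S.p.A.
Chain via Fairlane Shipping BV → Quarry Pharma AG (R2): 33% × 88% × 23% = 6.6792% of Bluewater Textiles S.p.A.
Aggregating (R3): 10.3156% + 2.7264% + 6.6792% = 19.7212%.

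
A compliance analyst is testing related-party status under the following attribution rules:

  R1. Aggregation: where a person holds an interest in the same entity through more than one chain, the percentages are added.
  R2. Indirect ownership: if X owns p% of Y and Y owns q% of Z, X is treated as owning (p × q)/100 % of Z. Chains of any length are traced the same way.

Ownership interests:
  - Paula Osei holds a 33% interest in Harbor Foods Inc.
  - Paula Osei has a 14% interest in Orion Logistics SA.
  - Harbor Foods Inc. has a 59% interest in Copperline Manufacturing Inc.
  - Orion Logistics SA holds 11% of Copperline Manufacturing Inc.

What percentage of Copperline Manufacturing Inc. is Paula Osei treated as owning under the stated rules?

21.01%

Chain via Orion Logistics SA (R2): 14% × 11% = 1.54% of Copperline Manufacturing Inc.
Chain via Harbor Foods Inc. (R2): 33% × 59% = 19.47% of Copperline Manufacturing Inc.
Aggregating (R1): 1.54% + 19.47% = 21.01%.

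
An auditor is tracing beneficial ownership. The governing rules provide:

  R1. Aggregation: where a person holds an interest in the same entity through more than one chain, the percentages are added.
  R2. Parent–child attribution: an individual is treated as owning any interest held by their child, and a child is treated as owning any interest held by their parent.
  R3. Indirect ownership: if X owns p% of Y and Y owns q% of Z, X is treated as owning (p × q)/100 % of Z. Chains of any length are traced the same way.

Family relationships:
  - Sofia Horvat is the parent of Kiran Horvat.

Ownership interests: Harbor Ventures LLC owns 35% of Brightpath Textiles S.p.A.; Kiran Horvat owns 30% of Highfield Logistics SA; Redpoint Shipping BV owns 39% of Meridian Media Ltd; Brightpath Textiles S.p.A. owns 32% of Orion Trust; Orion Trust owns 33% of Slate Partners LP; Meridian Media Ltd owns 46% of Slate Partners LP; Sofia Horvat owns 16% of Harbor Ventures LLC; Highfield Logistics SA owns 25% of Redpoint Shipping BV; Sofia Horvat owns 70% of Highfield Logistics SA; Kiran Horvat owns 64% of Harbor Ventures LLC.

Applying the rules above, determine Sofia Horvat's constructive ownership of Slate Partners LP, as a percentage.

7.4418%

By parent–child attribution (R2), Sofia Horvat is treated as also owning Kiran Horvat's interest in Highfield Logistics SA, giving 70% + 30% = 100%.
By parent–child attribution (R2), Sofia Horvat is treated as also owning Kiran Horvat's interest in Harbor Ventures LLC, giving 16% + 64% = 80%.
Chain via Highfield Logistics SA → Redpoint Shipping BV → Meridian Media Ltd (R3): 100% × 25% × 39% × 46% = 4.485% of Slate Partners LP.
Chain via Harbor Ventures LLC → Brightpath Textiles S.p.A. → Orion Trust (R3): 80% × 35% × 32% × 33% = 2.9568% of Slate Partners LP.
Aggregating (R1): 4.485% + 2.9568% = 7.4418%.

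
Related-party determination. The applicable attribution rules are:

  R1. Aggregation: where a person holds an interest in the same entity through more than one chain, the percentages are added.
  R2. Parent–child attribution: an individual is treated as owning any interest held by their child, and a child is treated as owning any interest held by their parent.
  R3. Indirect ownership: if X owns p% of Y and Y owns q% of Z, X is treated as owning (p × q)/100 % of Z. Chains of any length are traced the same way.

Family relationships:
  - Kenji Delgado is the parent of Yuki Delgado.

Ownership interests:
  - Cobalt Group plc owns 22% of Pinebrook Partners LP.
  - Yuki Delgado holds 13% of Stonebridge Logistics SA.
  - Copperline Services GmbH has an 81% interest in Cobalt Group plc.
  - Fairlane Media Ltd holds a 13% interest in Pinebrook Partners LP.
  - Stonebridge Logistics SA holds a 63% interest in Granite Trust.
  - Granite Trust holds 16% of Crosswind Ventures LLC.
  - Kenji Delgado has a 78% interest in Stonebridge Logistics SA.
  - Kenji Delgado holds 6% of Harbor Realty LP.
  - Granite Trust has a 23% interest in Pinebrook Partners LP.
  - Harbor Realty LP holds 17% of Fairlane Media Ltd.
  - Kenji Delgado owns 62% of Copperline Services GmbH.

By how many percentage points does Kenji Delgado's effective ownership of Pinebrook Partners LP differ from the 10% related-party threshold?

14.3669

By parent–child attribution (R2), Kenji Delgado is treated as also owning Yuki Delgado's interest in Stonebridge Logistics SA, giving 78% + 13% = 91%.
Chain via Harbor Realty LP → Fairlane Media Ltd (R3): 6% × 17% × 13% = 0.1326% of Pinebrook Partners LP.
Chain via Stonebridge Logistics SA → Granite Trust (R3): 91% × 63% × 23% = 13.1859% of Pinebrook Partners LP.
Chain via Copperline Services GmbH → Cobalt Group plc (R3): 62% × 81% × 22% = 11.0484% of Pinebrook Partners LP.
Aggregating (R1): 0.1326% + 13.1859% + 11.0484% = 24.3669%.
24.3669% exceeds the 10% threshold by 14.3669 percentage points.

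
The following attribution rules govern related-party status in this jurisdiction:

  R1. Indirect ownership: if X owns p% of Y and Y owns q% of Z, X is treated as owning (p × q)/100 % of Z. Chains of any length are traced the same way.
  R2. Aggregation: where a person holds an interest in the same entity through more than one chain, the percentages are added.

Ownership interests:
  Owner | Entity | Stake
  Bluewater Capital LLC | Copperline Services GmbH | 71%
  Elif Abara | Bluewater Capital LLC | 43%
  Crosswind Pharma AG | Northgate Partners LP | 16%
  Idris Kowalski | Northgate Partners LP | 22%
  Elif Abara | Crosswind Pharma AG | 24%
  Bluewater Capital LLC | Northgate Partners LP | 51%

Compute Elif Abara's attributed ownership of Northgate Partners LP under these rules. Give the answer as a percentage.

Chain via Bluewater Capital LLC (R1): 43% × 51% = 21.93% of Northgate Partners LP.
Chain via Crosswind Pharma AG (R1): 24% × 16% = 3.84% of Northgate Partners LP.
Aggregating (R2): 21.93% + 3.84% = 25.77%.

25.77%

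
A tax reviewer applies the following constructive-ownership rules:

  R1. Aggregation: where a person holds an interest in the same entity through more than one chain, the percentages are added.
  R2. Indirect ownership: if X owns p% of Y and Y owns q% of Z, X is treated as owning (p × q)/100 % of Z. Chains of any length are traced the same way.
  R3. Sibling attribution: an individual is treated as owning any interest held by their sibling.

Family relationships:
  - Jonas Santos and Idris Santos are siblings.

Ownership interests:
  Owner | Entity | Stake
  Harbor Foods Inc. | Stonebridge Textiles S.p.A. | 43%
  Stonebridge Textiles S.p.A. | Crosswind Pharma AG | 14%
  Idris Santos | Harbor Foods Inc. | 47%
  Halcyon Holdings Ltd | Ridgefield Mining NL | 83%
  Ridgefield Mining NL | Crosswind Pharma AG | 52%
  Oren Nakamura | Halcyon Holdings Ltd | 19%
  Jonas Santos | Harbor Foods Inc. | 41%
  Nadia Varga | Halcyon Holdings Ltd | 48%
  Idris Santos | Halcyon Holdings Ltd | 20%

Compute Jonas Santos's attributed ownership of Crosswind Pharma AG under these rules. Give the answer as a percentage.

By sibling attribution (R3), Jonas Santos is treated as also owning Idris Santos's interest in Harbor Foods Inc, giving 41% + 47% = 88%.
By sibling attribution (R3), Jonas Santos is treated as owning Idris Santos's 20% interest in Halcyon Holdings Ltd.
Chain via Harbor Foods Inc. → Stonebridge Textiles S.p.A. (R2): 88% × 43% × 14% = 5.2976% of Crosswind Pharma AG.
Chain via Halcyon Holdings Ltd → Ridgefield Mining NL (R2): 20% × 83% × 52% = 8.632% of Crosswind Pharma AG.
Aggregating (R1): 5.2976% + 8.632% = 13.9296%.

13.9296%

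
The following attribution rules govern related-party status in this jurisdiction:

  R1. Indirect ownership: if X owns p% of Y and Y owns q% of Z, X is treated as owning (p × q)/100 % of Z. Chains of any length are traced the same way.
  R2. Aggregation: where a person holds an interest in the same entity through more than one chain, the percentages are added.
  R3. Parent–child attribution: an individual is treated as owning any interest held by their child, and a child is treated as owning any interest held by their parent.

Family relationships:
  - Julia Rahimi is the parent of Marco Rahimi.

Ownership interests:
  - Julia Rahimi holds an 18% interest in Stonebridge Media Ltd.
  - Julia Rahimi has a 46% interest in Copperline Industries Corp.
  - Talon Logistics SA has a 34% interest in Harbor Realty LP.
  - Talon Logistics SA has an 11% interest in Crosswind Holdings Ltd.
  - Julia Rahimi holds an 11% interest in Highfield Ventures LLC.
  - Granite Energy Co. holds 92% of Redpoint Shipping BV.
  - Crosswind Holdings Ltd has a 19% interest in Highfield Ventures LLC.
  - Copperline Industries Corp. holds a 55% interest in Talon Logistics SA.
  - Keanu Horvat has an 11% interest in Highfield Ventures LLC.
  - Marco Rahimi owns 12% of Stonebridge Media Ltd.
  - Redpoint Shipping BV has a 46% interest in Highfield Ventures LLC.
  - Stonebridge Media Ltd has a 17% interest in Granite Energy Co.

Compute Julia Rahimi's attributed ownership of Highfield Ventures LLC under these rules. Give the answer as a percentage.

13.68709%

By parent–child attribution (R3), Julia Rahimi is treated as also owning Marco Rahimi's interest in Stonebridge Media Ltd, giving 18% + 12% = 30%.
Chain via Stonebridge Media Ltd → Granite Energy Co. → Redpoint Shipping BV (R1): 30% × 17% × 92% × 46% = 2.15832% of Highfield Ventures LLC.
Chain via Copperline Industries Corp. → Talon Logistics SA → Crosswind Holdings Ltd (R1): 46% × 55% × 11% × 19% = 0.52877% of Highfield Ventures LLC.
Direct interest in Highfield Ventures LLC: 11%.
Aggregating (R2): 2.15832% + 0.52877% + 11% = 13.68709%.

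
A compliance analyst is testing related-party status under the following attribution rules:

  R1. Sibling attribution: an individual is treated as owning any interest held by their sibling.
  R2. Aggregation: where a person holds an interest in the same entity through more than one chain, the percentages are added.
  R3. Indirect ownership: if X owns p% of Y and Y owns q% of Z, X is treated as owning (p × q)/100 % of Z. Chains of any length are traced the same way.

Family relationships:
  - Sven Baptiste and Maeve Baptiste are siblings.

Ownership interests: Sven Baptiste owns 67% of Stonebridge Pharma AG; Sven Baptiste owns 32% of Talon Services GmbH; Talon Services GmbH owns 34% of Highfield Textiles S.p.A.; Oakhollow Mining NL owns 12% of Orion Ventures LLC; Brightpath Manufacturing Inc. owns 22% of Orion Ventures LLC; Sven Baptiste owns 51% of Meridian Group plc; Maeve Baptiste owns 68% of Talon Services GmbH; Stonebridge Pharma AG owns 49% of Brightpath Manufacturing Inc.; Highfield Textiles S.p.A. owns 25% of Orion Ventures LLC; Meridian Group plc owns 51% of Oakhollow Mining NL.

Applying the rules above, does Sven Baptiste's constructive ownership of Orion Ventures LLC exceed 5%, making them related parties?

Yes

By sibling attribution (R1), Sven Baptiste is treated as also owning Maeve Baptiste's interest in Talon Services GmbH, giving 32% + 68% = 100%.
Chain via Meridian Group plc → Oakhollow Mining NL (R3): 51% × 51% × 12% = 3.1212% of Orion Ventures LLC.
Chain via Talon Services GmbH → Highfield Textiles S.p.A. (R3): 100% × 34% × 25% = 8.5% of Orion Ventures LLC.
Chain via Stonebridge Pharma AG → Brightpath Manufacturing Inc. (R3): 67% × 49% × 22% = 7.2226% of Orion Ventures LLC.
Aggregating (R2): 3.1212% + 8.5% + 7.2226% = 18.8438%.
18.8438% exceeds the 5% threshold, so Sven is a related party to Orion Ventures LLC.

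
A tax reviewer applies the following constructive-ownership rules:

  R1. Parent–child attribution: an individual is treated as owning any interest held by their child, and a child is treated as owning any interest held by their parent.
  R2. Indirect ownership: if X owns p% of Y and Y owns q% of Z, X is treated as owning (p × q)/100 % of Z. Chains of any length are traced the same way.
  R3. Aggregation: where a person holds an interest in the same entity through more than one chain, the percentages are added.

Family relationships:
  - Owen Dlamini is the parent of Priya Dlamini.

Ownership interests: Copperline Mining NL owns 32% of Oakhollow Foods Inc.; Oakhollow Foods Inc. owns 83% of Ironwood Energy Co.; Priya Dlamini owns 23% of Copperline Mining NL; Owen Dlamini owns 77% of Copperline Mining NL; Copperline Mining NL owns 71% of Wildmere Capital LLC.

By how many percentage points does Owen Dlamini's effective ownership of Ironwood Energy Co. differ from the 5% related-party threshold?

21.56

By parent–child attribution (R1), Owen Dlamini is treated as also owning Priya Dlamini's interest in Copperline Mining NL, giving 77% + 23% = 100%.
Chain via Copperline Mining NL → Oakhollow Foods Inc. (R2): 100% × 32% × 83% = 26.56% of Ironwood Energy Co.
26.56% exceeds the 5% threshold by 21.56 percentage points.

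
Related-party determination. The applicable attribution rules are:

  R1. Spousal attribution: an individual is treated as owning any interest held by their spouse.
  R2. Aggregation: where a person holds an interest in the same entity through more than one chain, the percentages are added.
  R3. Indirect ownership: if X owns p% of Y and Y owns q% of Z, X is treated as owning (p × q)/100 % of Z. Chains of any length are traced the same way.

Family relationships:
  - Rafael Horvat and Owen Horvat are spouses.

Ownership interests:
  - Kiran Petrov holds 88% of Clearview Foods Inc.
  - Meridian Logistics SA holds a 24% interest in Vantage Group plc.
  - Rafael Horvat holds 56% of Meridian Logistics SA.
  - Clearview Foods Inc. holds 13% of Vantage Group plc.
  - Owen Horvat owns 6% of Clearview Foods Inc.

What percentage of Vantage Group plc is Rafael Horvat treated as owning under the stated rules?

By spousal attribution (R1), Rafael Horvat is treated as owning Owen Horvat's 6% interest in Clearview Foods Inc.
Chain via Meridian Logistics SA (R3): 56% × 24% = 13.44% of Vantage Group plc.
Chain via Clearview Foods Inc. (R3): 6% × 13% = 0.78% of Vantage Group plc.
Aggregating (R2): 13.44% + 0.78% = 14.22%.

14.22%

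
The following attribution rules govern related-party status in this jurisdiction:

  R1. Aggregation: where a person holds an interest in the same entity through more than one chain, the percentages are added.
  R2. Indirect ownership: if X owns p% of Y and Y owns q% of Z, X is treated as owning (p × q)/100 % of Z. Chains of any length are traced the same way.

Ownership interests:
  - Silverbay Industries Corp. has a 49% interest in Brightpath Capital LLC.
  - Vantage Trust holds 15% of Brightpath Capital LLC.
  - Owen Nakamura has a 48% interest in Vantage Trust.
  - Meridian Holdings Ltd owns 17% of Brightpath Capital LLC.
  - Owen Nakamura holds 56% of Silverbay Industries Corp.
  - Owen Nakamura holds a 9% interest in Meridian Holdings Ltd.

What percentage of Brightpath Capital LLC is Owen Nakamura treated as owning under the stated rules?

36.17%

Chain via Silverbay Industries Corp. (R2): 56% × 49% = 27.44% of Brightpath Capital LLC.
Chain via Vantage Trust (R2): 48% × 15% = 7.2% of Brightpath Capital LLC.
Chain via Meridian Holdings Ltd (R2): 9% × 17% = 1.53% of Brightpath Capital LLC.
Aggregating (R1): 27.44% + 7.2% + 1.53% = 36.17%.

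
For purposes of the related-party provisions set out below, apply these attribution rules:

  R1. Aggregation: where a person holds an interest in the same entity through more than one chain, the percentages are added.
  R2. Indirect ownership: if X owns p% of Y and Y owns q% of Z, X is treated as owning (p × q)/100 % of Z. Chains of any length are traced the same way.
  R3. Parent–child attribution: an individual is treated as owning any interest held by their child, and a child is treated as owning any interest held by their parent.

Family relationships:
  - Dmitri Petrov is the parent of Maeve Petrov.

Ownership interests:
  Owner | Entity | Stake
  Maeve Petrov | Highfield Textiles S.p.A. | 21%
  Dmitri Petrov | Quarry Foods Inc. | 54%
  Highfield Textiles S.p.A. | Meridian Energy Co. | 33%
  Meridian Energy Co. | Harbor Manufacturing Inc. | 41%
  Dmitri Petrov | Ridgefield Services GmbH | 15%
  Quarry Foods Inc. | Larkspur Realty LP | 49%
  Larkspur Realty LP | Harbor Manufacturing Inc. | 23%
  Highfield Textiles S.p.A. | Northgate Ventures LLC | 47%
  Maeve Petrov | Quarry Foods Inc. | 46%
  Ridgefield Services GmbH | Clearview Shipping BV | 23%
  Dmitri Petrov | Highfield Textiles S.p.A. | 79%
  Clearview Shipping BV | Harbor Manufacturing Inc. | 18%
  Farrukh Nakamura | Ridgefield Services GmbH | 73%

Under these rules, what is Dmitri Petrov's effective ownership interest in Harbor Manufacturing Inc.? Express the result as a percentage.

25.421%

By parent–child attribution (R3), Dmitri Petrov is treated as also owning Maeve Petrov's interest in Highfield Textiles S.p.A, giving 79% + 21% = 100%.
By parent–child attribution (R3), Dmitri Petrov is treated as also owning Maeve Petrov's interest in Quarry Foods Inc, giving 54% + 46% = 100%.
Chain via Highfield Textiles S.p.A. → Meridian Energy Co. (R2): 100% × 33% × 41% = 13.53% of Harbor Manufacturing Inc.
Chain via Ridgefield Services GmbH → Clearview Shipping BV (R2): 15% × 23% × 18% = 0.621% of Harbor Manufacturing Inc.
Chain via Quarry Foods Inc. → Larkspur Realty LP (R2): 100% × 49% × 23% = 11.27% of Harbor Manufacturing Inc.
Aggregating (R1): 13.53% + 0.621% + 11.27% = 25.421%.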